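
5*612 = 3060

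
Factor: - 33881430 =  - 2^1*3^1*5^1*11^1*83^1*1237^1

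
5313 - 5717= - 404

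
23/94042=23/94042 = 0.00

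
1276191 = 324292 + 951899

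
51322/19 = 51322/19 =2701.16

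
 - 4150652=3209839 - 7360491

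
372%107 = 51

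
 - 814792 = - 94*8668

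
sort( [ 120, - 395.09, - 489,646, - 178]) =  [ - 489, - 395.09, - 178, 120,646]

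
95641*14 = 1338974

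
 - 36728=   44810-81538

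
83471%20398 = 1879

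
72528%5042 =1940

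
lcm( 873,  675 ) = 65475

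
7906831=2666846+5239985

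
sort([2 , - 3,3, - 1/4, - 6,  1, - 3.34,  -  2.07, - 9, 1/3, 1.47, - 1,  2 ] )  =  [ - 9, - 6, - 3.34, - 3, - 2.07, - 1, - 1/4, 1/3,1,1.47,2 , 2,3 ]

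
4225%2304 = 1921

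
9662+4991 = 14653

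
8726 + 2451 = 11177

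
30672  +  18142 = 48814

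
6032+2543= 8575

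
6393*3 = 19179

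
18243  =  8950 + 9293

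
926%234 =224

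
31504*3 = 94512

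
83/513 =83/513=0.16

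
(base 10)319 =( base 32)9v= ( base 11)270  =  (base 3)102211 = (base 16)13F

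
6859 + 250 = 7109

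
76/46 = 1 +15/23  =  1.65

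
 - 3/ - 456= 1/152 = 0.01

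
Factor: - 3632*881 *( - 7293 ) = 2^4 * 3^1*11^1 * 13^1*17^1*227^1*881^1 = 23336083056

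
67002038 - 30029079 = 36972959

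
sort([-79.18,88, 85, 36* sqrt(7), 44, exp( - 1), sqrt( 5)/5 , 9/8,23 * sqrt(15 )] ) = [ - 79.18,exp( - 1), sqrt(5 )/5, 9/8, 44,85, 88, 23 * sqrt(15),36*sqrt(7) ] 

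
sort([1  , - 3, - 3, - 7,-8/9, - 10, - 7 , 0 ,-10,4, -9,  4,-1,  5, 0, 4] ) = [ - 10, - 10, - 9,  -  7,  -  7,-3, - 3, - 1, - 8/9 , 0, 0, 1, 4, 4, 4,  5]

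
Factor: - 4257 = - 3^2*11^1*43^1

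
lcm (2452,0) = 0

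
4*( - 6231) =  - 24924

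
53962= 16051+37911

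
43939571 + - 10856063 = 33083508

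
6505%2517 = 1471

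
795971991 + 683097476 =1479069467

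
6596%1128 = 956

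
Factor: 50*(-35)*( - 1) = 1750  =  2^1 *5^3*7^1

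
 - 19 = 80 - 99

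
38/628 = 19/314= 0.06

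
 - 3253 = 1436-4689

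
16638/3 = 5546=5546.00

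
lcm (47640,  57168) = 285840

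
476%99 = 80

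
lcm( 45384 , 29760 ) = 1815360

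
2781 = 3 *927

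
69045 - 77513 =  - 8468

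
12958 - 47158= - 34200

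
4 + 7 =11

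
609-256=353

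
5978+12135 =18113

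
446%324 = 122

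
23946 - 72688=-48742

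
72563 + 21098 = 93661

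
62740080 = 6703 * 9360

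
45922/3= 45922/3 = 15307.33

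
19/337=19/337 = 0.06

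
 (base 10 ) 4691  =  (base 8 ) 11123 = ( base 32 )4ij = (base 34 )41X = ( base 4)1021103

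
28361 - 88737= - 60376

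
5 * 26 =130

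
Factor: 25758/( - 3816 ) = - 2^ (  -  2 )*3^3 = - 27/4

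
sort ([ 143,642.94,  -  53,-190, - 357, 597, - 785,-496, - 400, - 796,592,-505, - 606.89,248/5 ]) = [ -796, - 785, - 606.89, - 505, - 496, - 400, - 357, - 190, - 53,248/5,143,592,597,642.94]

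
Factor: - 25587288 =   -  2^3*3^2*355379^1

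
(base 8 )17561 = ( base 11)6058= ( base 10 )8049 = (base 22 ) gdj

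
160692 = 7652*21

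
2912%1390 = 132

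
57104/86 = 664 = 664.00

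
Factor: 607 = 607^1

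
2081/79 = 26 + 27/79 = 26.34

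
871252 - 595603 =275649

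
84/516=7/43  =  0.16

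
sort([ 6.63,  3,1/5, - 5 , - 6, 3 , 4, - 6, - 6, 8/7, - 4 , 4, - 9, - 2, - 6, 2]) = [ - 9,  -  6,-6,-6,  -  6,-5, - 4,  -  2  ,  1/5,8/7,2,3,3,  4, 4,6.63]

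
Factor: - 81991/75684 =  - 13/12 = - 2^(-2 )*3^( - 1)*13^1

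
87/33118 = 3/1142 = 0.00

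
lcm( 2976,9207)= 294624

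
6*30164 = 180984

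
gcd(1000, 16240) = 40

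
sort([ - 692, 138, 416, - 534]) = [ - 692, - 534, 138,  416 ]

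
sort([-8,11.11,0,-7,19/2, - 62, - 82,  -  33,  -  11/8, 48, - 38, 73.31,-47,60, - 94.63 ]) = [ - 94.63, - 82, -62, - 47,-38 , -33, - 8,-7, - 11/8, 0,19/2,11.11,48,60,73.31 ] 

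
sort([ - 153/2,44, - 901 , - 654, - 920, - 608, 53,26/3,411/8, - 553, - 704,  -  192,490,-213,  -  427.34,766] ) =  [-920, - 901, - 704, -654, - 608, - 553, - 427.34, - 213,-192, - 153/2,26/3, 44,411/8, 53,490, 766 ]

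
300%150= 0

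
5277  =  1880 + 3397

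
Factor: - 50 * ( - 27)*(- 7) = - 9450 = - 2^1*3^3*5^2*7^1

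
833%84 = 77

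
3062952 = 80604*38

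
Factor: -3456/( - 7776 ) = 4/9 = 2^2*3^ ( - 2 ) 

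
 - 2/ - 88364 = 1/44182= 0.00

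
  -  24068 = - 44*547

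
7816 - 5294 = 2522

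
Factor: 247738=2^1*97^1*1277^1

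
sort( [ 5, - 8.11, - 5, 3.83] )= [ - 8.11, - 5, 3.83, 5 ]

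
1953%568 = 249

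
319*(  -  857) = - 273383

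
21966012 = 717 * 30636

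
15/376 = 15/376 = 0.04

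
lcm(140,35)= 140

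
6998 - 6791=207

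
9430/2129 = 9430/2129 = 4.43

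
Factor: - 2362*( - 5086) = 2^2*1181^1*2543^1 = 12013132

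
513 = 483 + 30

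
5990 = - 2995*( - 2 )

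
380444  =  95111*4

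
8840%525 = 440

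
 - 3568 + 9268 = 5700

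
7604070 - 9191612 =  - 1587542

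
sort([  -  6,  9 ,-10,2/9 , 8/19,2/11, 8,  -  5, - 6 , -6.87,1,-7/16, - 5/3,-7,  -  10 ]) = [- 10,-10 , - 7, - 6.87, - 6, - 6,-5,- 5/3,  -  7/16,2/11,2/9, 8/19,1,8, 9]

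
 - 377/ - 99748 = 377/99748 =0.00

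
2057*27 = 55539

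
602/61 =602/61= 9.87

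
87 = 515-428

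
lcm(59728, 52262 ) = 418096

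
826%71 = 45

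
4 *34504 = 138016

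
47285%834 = 581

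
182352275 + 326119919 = 508472194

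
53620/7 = 7660 = 7660.00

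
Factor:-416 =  - 2^5*13^1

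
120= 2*60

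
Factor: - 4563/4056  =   - 9/8  =  - 2^(  -  3)*3^2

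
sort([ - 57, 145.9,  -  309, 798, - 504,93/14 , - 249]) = [  -  504, - 309, - 249, - 57, 93/14,145.9, 798 ]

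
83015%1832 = 575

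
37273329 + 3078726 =40352055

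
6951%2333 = 2285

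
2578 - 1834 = 744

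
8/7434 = 4/3717=0.00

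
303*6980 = 2114940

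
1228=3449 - 2221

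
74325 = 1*74325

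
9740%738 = 146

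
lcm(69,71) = 4899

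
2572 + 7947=10519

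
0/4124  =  0 = 0.00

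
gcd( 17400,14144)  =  8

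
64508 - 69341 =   -  4833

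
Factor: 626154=2^1*3^1*79^1*1321^1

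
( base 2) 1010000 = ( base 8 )120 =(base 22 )3E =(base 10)80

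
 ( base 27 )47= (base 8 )163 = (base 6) 311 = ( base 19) 61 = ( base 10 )115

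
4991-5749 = - 758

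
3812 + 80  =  3892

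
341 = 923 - 582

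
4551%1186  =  993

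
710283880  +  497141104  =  1207424984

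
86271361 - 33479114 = 52792247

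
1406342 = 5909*238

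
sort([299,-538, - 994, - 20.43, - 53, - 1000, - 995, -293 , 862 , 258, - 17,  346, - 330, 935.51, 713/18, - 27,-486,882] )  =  [ - 1000 , - 995, - 994, - 538, - 486,  -  330 , - 293, - 53, - 27 , -20.43, - 17, 713/18,258,299,346, 862,882,  935.51]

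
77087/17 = 4534 + 9/17  =  4534.53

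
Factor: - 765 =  - 3^2*5^1*17^1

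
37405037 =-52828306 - -90233343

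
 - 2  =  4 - 6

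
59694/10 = 5969 + 2/5=5969.40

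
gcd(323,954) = 1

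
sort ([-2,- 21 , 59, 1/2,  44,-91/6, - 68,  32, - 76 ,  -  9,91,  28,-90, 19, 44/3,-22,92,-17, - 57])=[ - 90, -76, - 68 ,-57, - 22 , - 21,-17, - 91/6, - 9, - 2 , 1/2,44/3, 19,28, 32, 44,59, 91, 92] 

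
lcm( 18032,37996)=1063888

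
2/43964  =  1/21982 = 0.00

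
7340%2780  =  1780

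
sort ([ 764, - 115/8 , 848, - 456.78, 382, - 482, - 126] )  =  [ - 482, - 456.78,-126, - 115/8,382, 764,848]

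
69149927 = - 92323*( - 749) 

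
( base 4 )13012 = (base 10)454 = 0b111000110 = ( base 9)554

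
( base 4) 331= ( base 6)141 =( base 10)61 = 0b111101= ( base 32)1T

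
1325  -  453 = 872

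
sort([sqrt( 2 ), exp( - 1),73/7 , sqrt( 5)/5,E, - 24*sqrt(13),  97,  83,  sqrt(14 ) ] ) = [-24*sqrt(13 ), exp( - 1),sqrt( 5)/5,sqrt(2),E, sqrt( 14),73/7,83,97 ]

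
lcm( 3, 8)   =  24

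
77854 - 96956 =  - 19102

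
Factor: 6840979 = 6840979^1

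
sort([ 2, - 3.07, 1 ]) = [ - 3.07, 1, 2] 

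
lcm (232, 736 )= 21344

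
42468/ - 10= - 4247 + 1/5 = -4246.80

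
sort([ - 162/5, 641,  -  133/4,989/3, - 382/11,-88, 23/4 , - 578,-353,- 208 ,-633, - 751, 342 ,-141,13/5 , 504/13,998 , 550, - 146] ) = [-751, - 633, - 578,-353, - 208,  -  146,  -  141,  -  88 ,  -  382/11,-133/4, - 162/5,13/5,23/4, 504/13, 989/3,342,550,641,998]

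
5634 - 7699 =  -2065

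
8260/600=13 + 23/30 = 13.77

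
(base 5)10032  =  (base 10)642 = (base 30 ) lc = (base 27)nl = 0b1010000010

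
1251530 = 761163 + 490367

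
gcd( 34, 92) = 2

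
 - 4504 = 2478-6982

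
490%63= 49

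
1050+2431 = 3481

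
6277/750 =8+277/750 = 8.37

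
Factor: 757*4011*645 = 1958430915  =  3^2*5^1*7^1*43^1*191^1*757^1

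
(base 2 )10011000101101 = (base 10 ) 9773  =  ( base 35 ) 7y8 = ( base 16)262D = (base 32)9hd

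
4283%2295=1988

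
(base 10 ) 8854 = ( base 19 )15a0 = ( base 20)122E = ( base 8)21226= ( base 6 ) 104554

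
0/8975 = 0 =0.00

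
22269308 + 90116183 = 112385491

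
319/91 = 3 + 46/91  =  3.51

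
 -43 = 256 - 299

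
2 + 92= 94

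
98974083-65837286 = 33136797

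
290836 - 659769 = -368933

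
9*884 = 7956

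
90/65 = 1 + 5/13 = 1.38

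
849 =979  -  130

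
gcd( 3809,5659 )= 1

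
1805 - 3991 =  - 2186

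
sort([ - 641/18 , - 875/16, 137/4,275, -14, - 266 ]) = [ - 266, - 875/16, - 641/18, - 14,137/4, 275 ] 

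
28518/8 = 14259/4  =  3564.75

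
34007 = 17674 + 16333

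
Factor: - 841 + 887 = 46=2^1*23^1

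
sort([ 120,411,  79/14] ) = [79/14, 120  ,  411 ] 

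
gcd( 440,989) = 1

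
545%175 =20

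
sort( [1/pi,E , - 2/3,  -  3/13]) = [  -  2/3, - 3/13, 1/pi,E ]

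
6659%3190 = 279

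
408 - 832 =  - 424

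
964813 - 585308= 379505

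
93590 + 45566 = 139156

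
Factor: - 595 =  -5^1*7^1*17^1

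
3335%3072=263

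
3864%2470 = 1394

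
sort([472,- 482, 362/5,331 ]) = [ - 482,362/5 , 331, 472]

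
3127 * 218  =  681686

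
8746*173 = 1513058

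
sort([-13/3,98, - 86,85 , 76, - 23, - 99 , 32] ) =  [ - 99, - 86,  -  23, - 13/3 , 32  ,  76,85,98 ]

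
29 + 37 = 66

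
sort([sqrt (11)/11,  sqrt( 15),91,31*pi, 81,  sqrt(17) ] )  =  [ sqrt(11) /11 , sqrt(15),sqrt( 17 ), 81 , 91, 31 * pi ]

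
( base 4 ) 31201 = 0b1101100001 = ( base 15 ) 3ca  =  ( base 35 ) op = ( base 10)865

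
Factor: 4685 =5^1*937^1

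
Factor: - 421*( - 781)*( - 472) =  - 2^3*11^1*59^1*71^1*421^1 = - 155194072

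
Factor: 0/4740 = 0= 0^1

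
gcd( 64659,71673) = 21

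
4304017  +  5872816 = 10176833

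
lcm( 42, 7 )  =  42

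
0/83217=0  =  0.00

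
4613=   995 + 3618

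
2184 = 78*28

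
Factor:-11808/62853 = - 96/511 = -  2^5*3^1*7^(-1) * 73^(-1 ) 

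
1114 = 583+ 531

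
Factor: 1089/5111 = 3^2*11^2*19^(- 1)*269^(  -  1)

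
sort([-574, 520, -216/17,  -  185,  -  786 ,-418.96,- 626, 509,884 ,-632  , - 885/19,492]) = [ - 786 , - 632,-626, - 574 ,  -  418.96, - 185,-885/19,-216/17, 492,509 , 520,884] 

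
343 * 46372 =15905596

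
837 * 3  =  2511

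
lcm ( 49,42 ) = 294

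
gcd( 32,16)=16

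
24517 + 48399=72916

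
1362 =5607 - 4245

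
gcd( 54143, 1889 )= 1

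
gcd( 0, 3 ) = 3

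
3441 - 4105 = -664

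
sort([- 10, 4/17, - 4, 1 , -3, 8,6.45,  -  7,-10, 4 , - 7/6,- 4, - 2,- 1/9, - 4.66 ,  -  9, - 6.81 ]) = [ -10, - 10, - 9, - 7, - 6.81 , - 4.66  ,- 4 ,  -  4, - 3, - 2, - 7/6, - 1/9, 4/17,1,4, 6.45, 8 ] 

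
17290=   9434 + 7856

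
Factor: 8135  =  5^1*1627^1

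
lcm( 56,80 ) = 560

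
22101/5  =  4420 + 1/5 =4420.20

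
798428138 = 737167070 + 61261068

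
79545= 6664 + 72881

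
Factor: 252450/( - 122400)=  - 2^(-4 )*3^1*11^1=- 33/16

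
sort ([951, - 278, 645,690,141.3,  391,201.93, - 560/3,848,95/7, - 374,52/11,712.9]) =[ - 374,-278,  -  560/3,52/11,95/7, 141.3,201.93,391,645,690,712.9,848, 951 ] 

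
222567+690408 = 912975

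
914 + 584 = 1498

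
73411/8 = 9176+3/8  =  9176.38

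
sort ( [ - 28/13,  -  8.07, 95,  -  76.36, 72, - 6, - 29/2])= [ - 76.36, - 29/2, - 8.07, - 6, -28/13,72,95]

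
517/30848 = 517/30848 = 0.02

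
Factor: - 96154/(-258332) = 2^( - 1)*17^( - 1)*29^( - 1)*367^1 = 367/986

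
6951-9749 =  - 2798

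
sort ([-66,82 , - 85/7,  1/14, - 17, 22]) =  [-66,  -  17,-85/7, 1/14, 22, 82] 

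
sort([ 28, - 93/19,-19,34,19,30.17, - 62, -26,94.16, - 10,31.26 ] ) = [-62,-26 ,- 19  , - 10 ,  -  93/19, 19 , 28,30.17,31.26, 34, 94.16]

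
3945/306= 12 + 91/102= 12.89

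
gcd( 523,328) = 1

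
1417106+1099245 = 2516351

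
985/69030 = 197/13806= 0.01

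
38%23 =15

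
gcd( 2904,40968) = 24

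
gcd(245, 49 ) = 49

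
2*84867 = 169734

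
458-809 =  -351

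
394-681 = -287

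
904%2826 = 904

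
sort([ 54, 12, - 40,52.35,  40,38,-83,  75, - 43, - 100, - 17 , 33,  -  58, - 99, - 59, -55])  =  [ - 100, - 99, - 83, - 59, - 58, - 55, - 43, - 40,-17,  12,33 , 38 , 40, 52.35,54, 75]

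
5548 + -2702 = 2846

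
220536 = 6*36756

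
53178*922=49030116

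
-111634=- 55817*2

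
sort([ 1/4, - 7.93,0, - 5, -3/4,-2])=[ - 7.93, - 5, - 2, - 3/4,0,1/4 ]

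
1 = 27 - 26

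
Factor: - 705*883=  - 622515 = - 3^1 * 5^1*47^1*  883^1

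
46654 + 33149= 79803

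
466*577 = 268882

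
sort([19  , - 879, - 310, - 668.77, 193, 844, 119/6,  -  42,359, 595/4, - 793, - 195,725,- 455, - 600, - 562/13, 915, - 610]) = [ - 879,-793,-668.77, - 610, - 600,-455, - 310, - 195, - 562/13, - 42,19, 119/6, 595/4, 193,359, 725, 844,915 ] 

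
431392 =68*6344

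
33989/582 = 33989/582 = 58.40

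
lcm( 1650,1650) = 1650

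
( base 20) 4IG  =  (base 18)61E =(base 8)3670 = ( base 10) 1976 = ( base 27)2J5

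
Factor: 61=61^1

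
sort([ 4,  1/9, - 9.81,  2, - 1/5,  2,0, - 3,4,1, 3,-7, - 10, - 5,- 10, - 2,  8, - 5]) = [ - 10, - 10,- 9.81, - 7,-5, - 5, - 3, - 2, - 1/5,0,1/9, 1,2,2,3,4,  4,8 ]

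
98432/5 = 98432/5 = 19686.40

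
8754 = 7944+810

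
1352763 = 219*6177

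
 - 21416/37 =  - 21416/37   =  - 578.81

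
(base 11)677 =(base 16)32a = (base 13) 4A4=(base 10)810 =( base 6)3430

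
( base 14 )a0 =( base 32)4C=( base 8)214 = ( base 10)140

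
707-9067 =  - 8360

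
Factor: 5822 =2^1 * 41^1*71^1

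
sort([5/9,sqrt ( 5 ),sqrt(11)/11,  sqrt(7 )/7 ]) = [sqrt(11)/11, sqrt (7 ) /7 , 5/9, sqrt ( 5) ]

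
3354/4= 838 + 1/2 = 838.50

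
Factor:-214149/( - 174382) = 867/706 = 2^ ( - 1 )*3^1*17^2*353^ ( - 1 )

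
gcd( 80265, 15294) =3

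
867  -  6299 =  - 5432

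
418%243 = 175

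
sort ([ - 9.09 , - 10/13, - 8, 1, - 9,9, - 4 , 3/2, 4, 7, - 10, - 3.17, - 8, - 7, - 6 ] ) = [ - 10, - 9.09,-9,-8, - 8, - 7,-6 , - 4 , -3.17 , - 10/13, 1, 3/2, 4, 7, 9 ] 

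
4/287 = 4/287 = 0.01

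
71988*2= 143976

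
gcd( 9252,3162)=6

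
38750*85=3293750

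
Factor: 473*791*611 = 7^1*11^1*13^1*43^1* 47^1*113^1= 228601373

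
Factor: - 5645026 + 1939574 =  - 2^2*83^1*11161^1 = - 3705452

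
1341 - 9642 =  - 8301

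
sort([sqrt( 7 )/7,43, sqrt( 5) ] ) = [ sqrt( 7)/7,sqrt (5) , 43 ]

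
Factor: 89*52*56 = 2^5*7^1*13^1*89^1 = 259168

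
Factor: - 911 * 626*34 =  -19389724 =- 2^2*17^1*313^1*911^1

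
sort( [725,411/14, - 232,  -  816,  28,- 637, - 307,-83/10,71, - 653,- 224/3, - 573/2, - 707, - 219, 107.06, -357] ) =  [ - 816,  -  707, - 653,  -  637,-357,-307 , - 573/2, - 232, - 219, - 224/3, - 83/10,28, 411/14,71, 107.06,725]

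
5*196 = 980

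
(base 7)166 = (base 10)97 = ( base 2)1100001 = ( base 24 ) 41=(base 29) 3a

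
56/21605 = 56/21605 = 0.00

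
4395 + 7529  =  11924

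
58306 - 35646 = 22660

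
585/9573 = 195/3191   =  0.06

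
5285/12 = 5285/12 = 440.42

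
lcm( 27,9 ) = 27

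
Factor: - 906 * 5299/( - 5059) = 4800894/5059  =  2^1*3^1*7^1*151^1*  757^1*5059^ ( - 1) 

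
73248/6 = 12208=12208.00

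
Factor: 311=311^1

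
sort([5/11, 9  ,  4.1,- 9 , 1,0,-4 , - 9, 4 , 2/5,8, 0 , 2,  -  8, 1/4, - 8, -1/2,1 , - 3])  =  [ - 9,-9, - 8, - 8, - 4,- 3,  -  1/2,0, 0,1/4, 2/5, 5/11, 1,1,2  ,  4,4.1,8, 9 ]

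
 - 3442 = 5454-8896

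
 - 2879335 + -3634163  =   - 6513498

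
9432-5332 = 4100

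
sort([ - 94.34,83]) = [-94.34,83] 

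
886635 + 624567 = 1511202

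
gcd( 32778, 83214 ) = 54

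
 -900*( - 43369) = 39032100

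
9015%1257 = 216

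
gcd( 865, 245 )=5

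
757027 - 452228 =304799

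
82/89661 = 82/89661  =  0.00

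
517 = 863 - 346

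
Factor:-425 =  - 5^2*17^1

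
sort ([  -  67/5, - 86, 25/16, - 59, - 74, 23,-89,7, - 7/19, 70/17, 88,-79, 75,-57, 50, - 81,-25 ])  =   [ - 89 , - 86, - 81,-79  , - 74, - 59,  -  57, - 25, - 67/5, - 7/19, 25/16, 70/17, 7, 23, 50, 75, 88 ] 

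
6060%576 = 300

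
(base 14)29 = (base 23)1E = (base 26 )1b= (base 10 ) 37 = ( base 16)25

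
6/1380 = 1/230= 0.00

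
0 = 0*713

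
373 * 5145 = 1919085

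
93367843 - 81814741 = 11553102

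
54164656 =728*74402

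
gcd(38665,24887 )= 1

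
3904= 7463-3559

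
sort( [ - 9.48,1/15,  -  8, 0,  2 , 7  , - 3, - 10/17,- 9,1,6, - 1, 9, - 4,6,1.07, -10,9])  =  [ - 10,-9.48, - 9, - 8,-4, - 3, - 1 , - 10/17, 0,1/15,1,1.07,2,6,6, 7,9,9]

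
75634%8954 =4002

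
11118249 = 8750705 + 2367544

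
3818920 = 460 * 8302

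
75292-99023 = -23731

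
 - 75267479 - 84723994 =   -  159991473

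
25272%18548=6724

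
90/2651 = 90/2651 = 0.03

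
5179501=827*6263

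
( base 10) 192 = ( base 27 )73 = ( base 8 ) 300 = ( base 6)520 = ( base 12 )140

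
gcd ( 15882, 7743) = 3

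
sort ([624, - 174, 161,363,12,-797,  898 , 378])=[ - 797, - 174,12,161, 363,378, 624,898]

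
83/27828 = 83/27828 = 0.00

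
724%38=2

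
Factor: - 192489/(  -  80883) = 3^ ( - 1)*43^ ( - 1 )* 307^1 = 307/129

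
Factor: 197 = 197^1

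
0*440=0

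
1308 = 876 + 432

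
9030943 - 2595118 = 6435825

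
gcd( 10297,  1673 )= 7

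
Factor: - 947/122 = - 2^( - 1)*61^( - 1 ) * 947^1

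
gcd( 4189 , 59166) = 1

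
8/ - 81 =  - 8/81 = - 0.10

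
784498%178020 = 72418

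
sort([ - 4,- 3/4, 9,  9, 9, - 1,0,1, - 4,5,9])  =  [ - 4, - 4 ,-1,  -  3/4, 0,1, 5, 9, 9 , 9, 9]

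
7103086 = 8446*841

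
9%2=1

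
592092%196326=3114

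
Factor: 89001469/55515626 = 2^( - 1)*53^1 * 2677^( - 1) * 10369^ (-1 ) * 1679273^1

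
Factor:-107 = - 107^1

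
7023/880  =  7+863/880 = 7.98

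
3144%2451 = 693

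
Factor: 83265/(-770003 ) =-3^1 * 5^1*7^1*971^( - 1) = - 105/971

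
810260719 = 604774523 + 205486196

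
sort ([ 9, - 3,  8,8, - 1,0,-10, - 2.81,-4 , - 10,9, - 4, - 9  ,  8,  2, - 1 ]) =[  -  10, -10 , - 9,-4, - 4, - 3, - 2.81,- 1, - 1,  0,2, 8,8,8,9,  9]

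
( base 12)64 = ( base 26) 2o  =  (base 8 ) 114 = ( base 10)76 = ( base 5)301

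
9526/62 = 4763/31 = 153.65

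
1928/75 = 1928/75 = 25.71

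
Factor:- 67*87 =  - 5829 = - 3^1* 29^1 * 67^1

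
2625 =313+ 2312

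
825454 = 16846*49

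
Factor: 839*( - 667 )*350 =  - 2^1*5^2*7^1 * 23^1 * 29^1 * 839^1  =  - 195864550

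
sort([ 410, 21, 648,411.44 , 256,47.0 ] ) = [ 21,  47.0, 256, 410,411.44 , 648 ]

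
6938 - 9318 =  - 2380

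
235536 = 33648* 7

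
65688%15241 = 4724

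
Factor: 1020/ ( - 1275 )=  -  4/5= - 2^2 * 5^(  -  1 ) 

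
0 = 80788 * 0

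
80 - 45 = 35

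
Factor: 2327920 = 2^4*5^1 * 7^1*4157^1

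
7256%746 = 542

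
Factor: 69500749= 653^1*106433^1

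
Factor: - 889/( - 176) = 2^( - 4)*7^1 * 11^( - 1)* 127^1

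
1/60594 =1/60594= 0.00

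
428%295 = 133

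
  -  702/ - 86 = 8 + 7/43 =8.16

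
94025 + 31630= 125655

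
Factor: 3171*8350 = 26477850 = 2^1*3^1 *5^2*7^1 * 151^1 * 167^1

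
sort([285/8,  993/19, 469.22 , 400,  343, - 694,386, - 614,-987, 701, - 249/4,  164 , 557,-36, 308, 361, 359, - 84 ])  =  [ - 987,- 694, - 614, - 84 , - 249/4, - 36 , 285/8, 993/19,  164 , 308, 343, 359,361,386 , 400,  469.22,557, 701]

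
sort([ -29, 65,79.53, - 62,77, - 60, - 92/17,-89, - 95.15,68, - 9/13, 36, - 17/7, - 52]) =[-95.15, - 89, - 62, - 60, - 52, - 29, - 92/17, - 17/7, - 9/13, 36,65,68 , 77,  79.53 ] 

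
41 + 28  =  69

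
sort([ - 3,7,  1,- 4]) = [ - 4, - 3,1,7]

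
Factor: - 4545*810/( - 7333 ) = 3681450/7333 = 2^1*3^6*5^2 * 101^1*7333^( -1 )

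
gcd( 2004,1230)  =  6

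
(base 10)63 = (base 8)77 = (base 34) 1T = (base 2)111111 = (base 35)1s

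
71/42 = 1 + 29/42=1.69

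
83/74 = 1  +  9/74 = 1.12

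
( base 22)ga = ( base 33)aw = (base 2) 101101010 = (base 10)362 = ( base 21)H5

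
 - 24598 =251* ( - 98 ) 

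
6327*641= 4055607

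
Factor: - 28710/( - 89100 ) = 29/90 = 2^( - 1 )*3^( - 2 )*5^(- 1)*29^1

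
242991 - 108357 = 134634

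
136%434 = 136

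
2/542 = 1/271 = 0.00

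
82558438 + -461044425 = - 378485987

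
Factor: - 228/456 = - 1/2 = - 2^(-1)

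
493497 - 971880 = - 478383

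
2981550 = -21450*(  -  139)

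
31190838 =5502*5669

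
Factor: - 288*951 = - 2^5 * 3^3*317^1 =- 273888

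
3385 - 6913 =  - 3528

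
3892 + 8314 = 12206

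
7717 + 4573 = 12290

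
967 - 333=634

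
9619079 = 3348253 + 6270826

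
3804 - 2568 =1236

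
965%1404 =965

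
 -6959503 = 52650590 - 59610093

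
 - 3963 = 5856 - 9819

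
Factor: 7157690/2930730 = 3^( - 1)  *  11^( - 1 )*83^( - 1)*107^( - 1)*503^1*1423^1 = 715769/293073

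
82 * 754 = 61828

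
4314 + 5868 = 10182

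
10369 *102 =1057638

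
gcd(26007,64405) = 1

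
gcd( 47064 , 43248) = 1272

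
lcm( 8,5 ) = 40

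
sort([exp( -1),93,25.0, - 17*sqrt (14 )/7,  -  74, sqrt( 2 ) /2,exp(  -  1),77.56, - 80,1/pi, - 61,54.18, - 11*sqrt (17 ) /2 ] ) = [-80,- 74, - 61, - 11 * sqrt ( 17 ) /2, - 17*sqrt (14 ) /7, 1/pi, exp( - 1),exp( - 1 ), sqrt(2)/2,25.0,54.18,77.56,93] 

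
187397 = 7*26771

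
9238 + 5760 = 14998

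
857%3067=857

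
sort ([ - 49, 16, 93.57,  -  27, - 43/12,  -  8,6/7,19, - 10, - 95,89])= [  -  95,-49,-27, -10 ,-8,-43/12,6/7, 16,19 , 89,  93.57] 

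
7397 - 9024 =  -1627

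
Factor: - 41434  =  - 2^1*20717^1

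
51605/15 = 3440 + 1/3 = 3440.33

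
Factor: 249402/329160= 2^( - 2 ) * 5^( - 1 )*13^( - 1 )*197^1= 197/260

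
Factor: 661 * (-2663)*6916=-2^2*7^1*13^1  *  19^1  *  661^1 * 2663^1 = -  12173840588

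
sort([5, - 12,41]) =[ - 12, 5, 41]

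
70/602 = 5/43 = 0.12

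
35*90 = 3150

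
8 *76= 608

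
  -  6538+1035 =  - 5503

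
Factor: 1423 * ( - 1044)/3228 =-3^1 * 29^1*269^( - 1)*1423^1  =  - 123801/269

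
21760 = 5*4352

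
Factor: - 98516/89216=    - 2^( - 5)*11^1*17^( - 1)*41^ ( - 1)*2239^1 = - 24629/22304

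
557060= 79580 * 7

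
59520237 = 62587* 951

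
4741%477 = 448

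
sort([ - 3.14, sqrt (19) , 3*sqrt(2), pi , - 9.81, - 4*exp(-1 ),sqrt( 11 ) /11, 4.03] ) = [-9.81, - 3.14,- 4*exp(-1),sqrt(11 ) /11,pi , 4.03,3 * sqrt( 2) , sqrt( 19) ] 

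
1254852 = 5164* 243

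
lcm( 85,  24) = 2040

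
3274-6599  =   - 3325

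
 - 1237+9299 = 8062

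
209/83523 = 19/7593 = 0.00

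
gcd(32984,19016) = 8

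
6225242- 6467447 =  - 242205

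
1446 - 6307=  - 4861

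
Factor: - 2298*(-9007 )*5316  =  110031025176  =  2^3*3^2*383^1*443^1*9007^1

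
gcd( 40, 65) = 5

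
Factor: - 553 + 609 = 56=2^3*7^1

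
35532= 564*63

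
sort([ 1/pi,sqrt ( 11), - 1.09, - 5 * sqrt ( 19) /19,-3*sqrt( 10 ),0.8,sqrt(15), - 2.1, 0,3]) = [ - 3*sqrt(10 ), - 2.1, - 5*sqrt( 19)/19, - 1.09,0,1/pi, 0.8,3,sqrt(11 ), sqrt( 15) ] 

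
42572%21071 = 430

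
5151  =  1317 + 3834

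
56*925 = 51800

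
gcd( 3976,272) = 8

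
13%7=6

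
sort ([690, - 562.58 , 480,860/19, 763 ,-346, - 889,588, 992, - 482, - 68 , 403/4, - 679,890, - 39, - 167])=[ - 889, - 679, - 562.58, - 482 ,-346, - 167, - 68, - 39,860/19, 403/4,480,588,  690, 763,890, 992] 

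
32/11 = 2 + 10/11 = 2.91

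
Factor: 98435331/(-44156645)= - 3^4*5^( - 1)*13^( - 1)*23^1  *52837^1 * 679333^( - 1 ) 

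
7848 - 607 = 7241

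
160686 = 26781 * 6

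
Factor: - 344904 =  - 2^3 * 3^1*7^1*2053^1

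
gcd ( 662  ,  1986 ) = 662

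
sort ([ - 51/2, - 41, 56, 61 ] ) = [ - 41, - 51/2,  56, 61 ] 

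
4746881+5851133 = 10598014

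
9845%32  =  21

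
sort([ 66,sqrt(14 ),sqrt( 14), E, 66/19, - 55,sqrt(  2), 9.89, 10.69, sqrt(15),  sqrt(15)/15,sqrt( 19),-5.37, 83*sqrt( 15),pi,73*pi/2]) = [ -55,-5.37,sqrt( 15 )/15, sqrt(2),E , pi,66/19, sqrt(14),  sqrt (14 ), sqrt(15),  sqrt( 19), 9.89,10.69, 66, 73*pi/2,83*sqrt( 15)]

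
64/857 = 64/857 = 0.07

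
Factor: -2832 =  - 2^4 * 3^1*59^1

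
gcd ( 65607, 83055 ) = 3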